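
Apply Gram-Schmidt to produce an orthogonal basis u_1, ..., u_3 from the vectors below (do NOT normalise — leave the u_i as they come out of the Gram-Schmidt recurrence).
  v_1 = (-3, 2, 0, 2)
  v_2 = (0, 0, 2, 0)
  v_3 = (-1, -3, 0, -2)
Orthogonal basis:
  u_1 = (-3, 2, 0, 2)
  u_2 = (0, 0, 2, 0)
  u_3 = (-38/17, -37/17, 0, -20/17)

Apply the Gram-Schmidt recurrence
  u_1 = v_1
  u_i = v_i − Σ_{j<i} ((v_i · u_j) / (u_j · u_j)) · u_j.

Step by step this gives:
  u_1 = (-3, 2, 0, 2)
  u_2 = (0, 0, 2, 0)
  u_3 = (-38/17, -37/17, 0, -20/17)

Orthogonality check:
  u_2 · u_1 = 0 (should be 0)
  u_3 · u_1 = 0 (should be 0)
  u_3 · u_2 = 0 (should be 0)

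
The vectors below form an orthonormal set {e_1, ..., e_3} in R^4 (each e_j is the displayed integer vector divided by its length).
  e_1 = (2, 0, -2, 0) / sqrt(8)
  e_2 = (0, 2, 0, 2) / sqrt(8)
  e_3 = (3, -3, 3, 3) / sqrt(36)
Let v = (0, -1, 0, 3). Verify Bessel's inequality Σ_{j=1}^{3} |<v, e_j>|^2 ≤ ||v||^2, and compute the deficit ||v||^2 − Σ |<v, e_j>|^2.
Σ |<v, e_j>|^2 = 6; ||v||^2 = 10; deficit = 4

Write each e_j = u_j / sqrt(<u_j, u_j>) where u_j is the displayed integer vector. Then <v, e_j> = <v, u_j> / sqrt(<u_j, u_j>), so |<v, e_j>|^2 = <v, u_j>^2 / <u_j, u_j>.
Coefficients: <v, e_1> = 0/sqrt(8), <v, e_2> = 4/sqrt(8), <v, e_3> = 12/sqrt(36).
Square and sum: Σ |<v, e_j>|^2 = 6.
Compute ||v||^2 = v·v = 10.
Deficit = 10 − 6 = 4 ≥ 0, confirming Bessel's inequality. (The deficit equals ||v − Σ <v,e_j> e_j||^2, the squared distance from v to span{e_j}.)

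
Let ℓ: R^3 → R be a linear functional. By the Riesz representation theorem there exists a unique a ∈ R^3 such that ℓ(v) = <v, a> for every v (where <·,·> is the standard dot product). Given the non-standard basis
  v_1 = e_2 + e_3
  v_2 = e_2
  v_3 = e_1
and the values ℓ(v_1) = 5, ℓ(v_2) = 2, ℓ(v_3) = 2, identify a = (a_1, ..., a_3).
a = (2, 2, 3)

Write a = (a_1, ..., a_3) in the standard basis. For each basis vector v_i, ℓ(v_i) = <v_i, a> is a linear equation in the a_j's. Collect the n equations into a matrix system V a = ℓ, where row i of V is v_i (expressed in the standard basis). Since V is invertible (lower-triangular with 1s on the diagonal, up to permutation), solve by back-substitution:
  V =
[[0, 1, 1],
 [0, 1, 0],
 [1, 0, 0]]
  V a = (5, 2, 2)
Solving gives a = (2, 2, 3).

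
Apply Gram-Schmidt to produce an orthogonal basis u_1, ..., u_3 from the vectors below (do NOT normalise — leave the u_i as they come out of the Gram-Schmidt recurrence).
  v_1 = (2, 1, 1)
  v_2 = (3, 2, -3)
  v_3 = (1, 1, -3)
Orthogonal basis:
  u_1 = (2, 1, 1)
  u_2 = (4/3, 7/6, -23/6)
  u_3 = (-5/107, 9/107, 1/107)

Apply the Gram-Schmidt recurrence
  u_1 = v_1
  u_i = v_i − Σ_{j<i} ((v_i · u_j) / (u_j · u_j)) · u_j.

Step by step this gives:
  u_1 = (2, 1, 1)
  u_2 = (4/3, 7/6, -23/6)
  u_3 = (-5/107, 9/107, 1/107)

Orthogonality check:
  u_2 · u_1 = 0 (should be 0)
  u_3 · u_1 = 0 (should be 0)
  u_3 · u_2 = 0 (should be 0)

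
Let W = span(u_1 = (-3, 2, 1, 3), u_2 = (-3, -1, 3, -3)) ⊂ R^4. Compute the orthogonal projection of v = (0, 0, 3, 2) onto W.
proj_W(v) = (-927/643, 438/643, 429/643, 567/643)

Set up U = [u_1 | ... | u_2] ∈ R^(4×2). The projector onto W = col(U) is P = U (U^T U)^(-1) U^T.
Compute U^T U =
  [23, 1]
  [1, 28],
and U^T v = (9, 3).
Solve U^T U · c = U^T v for the coefficients: c = (249/643, 60/643). The projection is proj_W(v) = U c.
Check: (v - proj_W(v)) · u_1 = 0  (should be 0).
Check: (v - proj_W(v)) · u_2 = 0  (should be 0).
Result: proj_W(v) = (-927/643, 438/643, 429/643, 567/643).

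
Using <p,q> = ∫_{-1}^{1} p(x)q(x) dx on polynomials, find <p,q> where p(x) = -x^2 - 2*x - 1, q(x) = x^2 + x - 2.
<p,q> = 44/15

Expand the product: p(x)·q(x) = -x^4 - 3*x^3 - x^2 + 3*x + 2.
∫_{-1}^{1} of each monomial x^k gives [2/(k+1) if k even, 0 if k odd]. Integrating term-by-term (or equivalently evaluating the antiderivative F(x) = -x^5/5 - 3*x^4/4 - x^3/3 + 3*x^2/2 + 2*x at the endpoints):
  F(1) − F(−1) = 133/60 − (-43/60) = 44/15.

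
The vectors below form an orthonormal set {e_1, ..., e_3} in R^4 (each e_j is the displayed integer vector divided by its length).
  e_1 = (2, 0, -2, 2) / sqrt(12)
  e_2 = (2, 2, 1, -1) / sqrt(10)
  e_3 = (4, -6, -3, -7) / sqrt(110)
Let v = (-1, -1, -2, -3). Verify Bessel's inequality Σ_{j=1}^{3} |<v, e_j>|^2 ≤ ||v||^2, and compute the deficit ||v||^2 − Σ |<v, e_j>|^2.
Σ |<v, e_j>|^2 = 326/33; ||v||^2 = 15; deficit = 169/33

Write each e_j = u_j / sqrt(<u_j, u_j>) where u_j is the displayed integer vector. Then <v, e_j> = <v, u_j> / sqrt(<u_j, u_j>), so |<v, e_j>|^2 = <v, u_j>^2 / <u_j, u_j>.
Coefficients: <v, e_1> = -4/sqrt(12), <v, e_2> = -3/sqrt(10), <v, e_3> = 29/sqrt(110).
Square and sum: Σ |<v, e_j>|^2 = 326/33.
Compute ||v||^2 = v·v = 15.
Deficit = 15 − 326/33 = 169/33 ≥ 0, confirming Bessel's inequality. (The deficit equals ||v − Σ <v,e_j> e_j||^2, the squared distance from v to span{e_j}.)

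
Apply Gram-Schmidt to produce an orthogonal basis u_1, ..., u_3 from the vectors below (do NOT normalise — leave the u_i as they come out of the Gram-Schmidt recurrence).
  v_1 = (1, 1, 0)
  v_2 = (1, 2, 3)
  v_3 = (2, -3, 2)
Orthogonal basis:
  u_1 = (1, 1, 0)
  u_2 = (-1/2, 1/2, 3)
  u_3 = (51/19, -51/19, 17/19)

Apply the Gram-Schmidt recurrence
  u_1 = v_1
  u_i = v_i − Σ_{j<i} ((v_i · u_j) / (u_j · u_j)) · u_j.

Step by step this gives:
  u_1 = (1, 1, 0)
  u_2 = (-1/2, 1/2, 3)
  u_3 = (51/19, -51/19, 17/19)

Orthogonality check:
  u_2 · u_1 = 0 (should be 0)
  u_3 · u_1 = 0 (should be 0)
  u_3 · u_2 = 0 (should be 0)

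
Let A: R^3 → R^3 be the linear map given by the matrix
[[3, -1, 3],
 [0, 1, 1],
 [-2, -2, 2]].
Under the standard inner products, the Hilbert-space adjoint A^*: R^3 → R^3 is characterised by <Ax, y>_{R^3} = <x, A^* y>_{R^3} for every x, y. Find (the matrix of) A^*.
A^* = A^T =
[[3, 0, -2],
 [-1, 1, -2],
 [3, 1, 2]]

For real matrices with standard dot products, the defining identity <Ax, y> = <x, A^* y> gives (Ax)^T y = x^T (A^*) y, i.e. x^T A^T y = x^T (A^*) y. Since this holds for all x, y, we must have A^* = A^T. Therefore
A^* =
[[3, 0, -2],
 [-1, 1, -2],
 [3, 1, 2]].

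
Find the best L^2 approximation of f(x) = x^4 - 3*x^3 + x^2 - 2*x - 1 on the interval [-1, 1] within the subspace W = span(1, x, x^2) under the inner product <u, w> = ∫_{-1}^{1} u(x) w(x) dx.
g(x) = 13*x^2/7 - 19*x/5 - 38/35

The best approximation g ∈ W is the orthogonal projection of f onto W. Writing g = a_0 + a_1 x + a_2 x^2, the coefficients solve the normal equations G · a = b where
  G_{ij} = <φ_i, φ_j> and b_i = <f, φ_i>, with φ_0 = 1, φ_1 = x, φ_2 = x^2.
G =
  [2, 0, 2/3]
  [0, 2/3, 0]
  [2/3, 0, 2/5],
b = (-14/15, -38/15, 2/105).
Solving gives a_0 = -38/35, a_1 = -19/5, a_2 = 13/7, so
  g(x) = 13*x^2/7 - 19*x/5 - 38/35.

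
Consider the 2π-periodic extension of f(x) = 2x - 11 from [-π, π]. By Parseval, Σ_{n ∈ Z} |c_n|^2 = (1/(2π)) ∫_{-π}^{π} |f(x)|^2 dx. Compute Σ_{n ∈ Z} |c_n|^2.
Σ |c_n|^2 = 4π^2/3 + 121

Expand and integrate term by term over [-π, π]:
  ∫ (2x)^2 dx = 4·(2π^3/3); ∫ 2·2·(-11)·x dx = 0 (odd integrand); ∫ (-11)^2 dx = 121·2π.
So (1/(2π)) ∫_{-π}^{π} (2x - 11)^2 dx = 4π^2/3 + 121 = 4π^2/3 + 121.
Parseval ⇒ Σ |c_n|^2 = 4π^2/3 + 121.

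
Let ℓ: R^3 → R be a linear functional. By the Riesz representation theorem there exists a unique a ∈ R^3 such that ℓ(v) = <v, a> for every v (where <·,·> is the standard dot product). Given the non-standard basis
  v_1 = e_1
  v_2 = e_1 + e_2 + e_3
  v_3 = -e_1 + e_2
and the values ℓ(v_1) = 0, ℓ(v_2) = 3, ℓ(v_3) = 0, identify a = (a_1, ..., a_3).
a = (0, 0, 3)

Write a = (a_1, ..., a_3) in the standard basis. For each basis vector v_i, ℓ(v_i) = <v_i, a> is a linear equation in the a_j's. Collect the n equations into a matrix system V a = ℓ, where row i of V is v_i (expressed in the standard basis). Since V is invertible (lower-triangular with 1s on the diagonal, up to permutation), solve by back-substitution:
  V =
[[1, 0, 0],
 [1, 1, 1],
 [-1, 1, 0]]
  V a = (0, 3, 0)
Solving gives a = (0, 0, 3).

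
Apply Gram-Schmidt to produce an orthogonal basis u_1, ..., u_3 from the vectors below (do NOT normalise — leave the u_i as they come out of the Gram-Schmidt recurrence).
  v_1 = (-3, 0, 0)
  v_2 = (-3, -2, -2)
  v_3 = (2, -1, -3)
Orthogonal basis:
  u_1 = (-3, 0, 0)
  u_2 = (0, -2, -2)
  u_3 = (0, 1, -1)

Apply the Gram-Schmidt recurrence
  u_1 = v_1
  u_i = v_i − Σ_{j<i} ((v_i · u_j) / (u_j · u_j)) · u_j.

Step by step this gives:
  u_1 = (-3, 0, 0)
  u_2 = (0, -2, -2)
  u_3 = (0, 1, -1)

Orthogonality check:
  u_2 · u_1 = 0 (should be 0)
  u_3 · u_1 = 0 (should be 0)
  u_3 · u_2 = 0 (should be 0)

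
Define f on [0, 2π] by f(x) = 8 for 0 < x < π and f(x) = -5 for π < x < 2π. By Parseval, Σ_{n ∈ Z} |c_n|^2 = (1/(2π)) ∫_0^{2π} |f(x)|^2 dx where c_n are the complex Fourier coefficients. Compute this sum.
Σ |c_n|^2 = 89/2

Parseval equates the L^2 energy of f (normalised by 1/(2π)) with the ℓ^2 sum of its Fourier coefficients: (1/(2π)) ∫_0^{2π} |f|^2 = Σ |c_n|^2.
Compute the left side: (1/(2π)) [∫_0^π 8^2 dx + ∫_π^{2π} (-5)^2 dx] = (1/(2π)) · (64π + 25π) = (64 + 25)/2 = 89/2.
So Σ_{n ∈ Z} |c_n|^2 = 89/2.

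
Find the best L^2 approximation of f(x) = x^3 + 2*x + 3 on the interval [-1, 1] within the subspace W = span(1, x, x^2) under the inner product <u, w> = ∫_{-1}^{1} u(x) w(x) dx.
g(x) = 13*x/5 + 3

The best approximation g ∈ W is the orthogonal projection of f onto W. Writing g = a_0 + a_1 x + a_2 x^2, the coefficients solve the normal equations G · a = b where
  G_{ij} = <φ_i, φ_j> and b_i = <f, φ_i>, with φ_0 = 1, φ_1 = x, φ_2 = x^2.
G =
  [2, 0, 2/3]
  [0, 2/3, 0]
  [2/3, 0, 2/5],
b = (6, 26/15, 2).
Solving gives a_0 = 3, a_1 = 13/5, a_2 = 0, so
  g(x) = 13*x/5 + 3.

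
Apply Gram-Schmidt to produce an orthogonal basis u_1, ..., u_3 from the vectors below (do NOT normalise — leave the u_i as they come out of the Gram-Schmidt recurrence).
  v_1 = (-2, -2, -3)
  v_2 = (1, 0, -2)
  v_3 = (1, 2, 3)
Orthogonal basis:
  u_1 = (-2, -2, -3)
  u_2 = (25/17, 8/17, -22/17)
  u_3 = (-16/69, 28/69, -8/69)

Apply the Gram-Schmidt recurrence
  u_1 = v_1
  u_i = v_i − Σ_{j<i} ((v_i · u_j) / (u_j · u_j)) · u_j.

Step by step this gives:
  u_1 = (-2, -2, -3)
  u_2 = (25/17, 8/17, -22/17)
  u_3 = (-16/69, 28/69, -8/69)

Orthogonality check:
  u_2 · u_1 = 0 (should be 0)
  u_3 · u_1 = 0 (should be 0)
  u_3 · u_2 = 0 (should be 0)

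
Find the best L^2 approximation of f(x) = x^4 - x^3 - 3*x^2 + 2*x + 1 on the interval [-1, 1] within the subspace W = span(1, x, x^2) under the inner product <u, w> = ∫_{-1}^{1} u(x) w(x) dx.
g(x) = -15*x^2/7 + 7*x/5 + 32/35

The best approximation g ∈ W is the orthogonal projection of f onto W. Writing g = a_0 + a_1 x + a_2 x^2, the coefficients solve the normal equations G · a = b where
  G_{ij} = <φ_i, φ_j> and b_i = <f, φ_i>, with φ_0 = 1, φ_1 = x, φ_2 = x^2.
G =
  [2, 0, 2/3]
  [0, 2/3, 0]
  [2/3, 0, 2/5],
b = (2/5, 14/15, -26/105).
Solving gives a_0 = 32/35, a_1 = 7/5, a_2 = -15/7, so
  g(x) = -15*x^2/7 + 7*x/5 + 32/35.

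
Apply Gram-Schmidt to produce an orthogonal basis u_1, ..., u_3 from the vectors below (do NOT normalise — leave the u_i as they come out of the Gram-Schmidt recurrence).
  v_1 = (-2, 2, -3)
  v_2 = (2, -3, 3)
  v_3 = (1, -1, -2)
Orthogonal basis:
  u_1 = (-2, 2, -3)
  u_2 = (-4/17, -13/17, -6/17)
  u_3 = (21/13, 0, -14/13)

Apply the Gram-Schmidt recurrence
  u_1 = v_1
  u_i = v_i − Σ_{j<i} ((v_i · u_j) / (u_j · u_j)) · u_j.

Step by step this gives:
  u_1 = (-2, 2, -3)
  u_2 = (-4/17, -13/17, -6/17)
  u_3 = (21/13, 0, -14/13)

Orthogonality check:
  u_2 · u_1 = 0 (should be 0)
  u_3 · u_1 = 0 (should be 0)
  u_3 · u_2 = 0 (should be 0)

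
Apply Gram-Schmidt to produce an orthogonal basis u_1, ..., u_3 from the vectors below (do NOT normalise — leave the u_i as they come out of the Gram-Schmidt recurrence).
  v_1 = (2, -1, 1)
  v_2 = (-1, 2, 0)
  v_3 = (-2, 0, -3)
Orthogonal basis:
  u_1 = (2, -1, 1)
  u_2 = (1/3, 4/3, 2/3)
  u_3 = (5/7, 5/14, -15/14)

Apply the Gram-Schmidt recurrence
  u_1 = v_1
  u_i = v_i − Σ_{j<i} ((v_i · u_j) / (u_j · u_j)) · u_j.

Step by step this gives:
  u_1 = (2, -1, 1)
  u_2 = (1/3, 4/3, 2/3)
  u_3 = (5/7, 5/14, -15/14)

Orthogonality check:
  u_2 · u_1 = 0 (should be 0)
  u_3 · u_1 = 0 (should be 0)
  u_3 · u_2 = 0 (should be 0)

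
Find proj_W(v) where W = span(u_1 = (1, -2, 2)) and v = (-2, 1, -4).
proj_W(v) = (-4/3, 8/3, -8/3)

Set up U = [u_1 | ... | u_1] ∈ R^(3×1). The projector onto W = col(U) is P = U (U^T U)^(-1) U^T.
Compute U^T U =
  [9],
and U^T v = (-12).
Solve U^T U · c = U^T v for the coefficients: c = (-4/3). The projection is proj_W(v) = U c.
Check: (v - proj_W(v)) · u_1 = 0  (should be 0).
Result: proj_W(v) = (-4/3, 8/3, -8/3).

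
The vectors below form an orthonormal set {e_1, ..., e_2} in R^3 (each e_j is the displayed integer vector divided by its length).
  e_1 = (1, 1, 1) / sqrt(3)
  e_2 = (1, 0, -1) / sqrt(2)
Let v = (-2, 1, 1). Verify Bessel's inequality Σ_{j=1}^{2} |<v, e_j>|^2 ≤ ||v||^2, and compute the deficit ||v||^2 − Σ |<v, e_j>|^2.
Σ |<v, e_j>|^2 = 9/2; ||v||^2 = 6; deficit = 3/2

Write each e_j = u_j / sqrt(<u_j, u_j>) where u_j is the displayed integer vector. Then <v, e_j> = <v, u_j> / sqrt(<u_j, u_j>), so |<v, e_j>|^2 = <v, u_j>^2 / <u_j, u_j>.
Coefficients: <v, e_1> = 0/sqrt(3), <v, e_2> = -3/sqrt(2).
Square and sum: Σ |<v, e_j>|^2 = 9/2.
Compute ||v||^2 = v·v = 6.
Deficit = 6 − 9/2 = 3/2 ≥ 0, confirming Bessel's inequality. (The deficit equals ||v − Σ <v,e_j> e_j||^2, the squared distance from v to span{e_j}.)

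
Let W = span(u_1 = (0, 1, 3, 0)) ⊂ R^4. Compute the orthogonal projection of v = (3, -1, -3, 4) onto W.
proj_W(v) = (0, -1, -3, 0)

Set up U = [u_1 | ... | u_1] ∈ R^(4×1). The projector onto W = col(U) is P = U (U^T U)^(-1) U^T.
Compute U^T U =
  [10],
and U^T v = (-10).
Solve U^T U · c = U^T v for the coefficients: c = (-1). The projection is proj_W(v) = U c.
Check: (v - proj_W(v)) · u_1 = 0  (should be 0).
Result: proj_W(v) = (0, -1, -3, 0).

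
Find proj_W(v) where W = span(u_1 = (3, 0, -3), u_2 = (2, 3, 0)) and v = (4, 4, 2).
proj_W(v) = (29/11, 54/11, 7/11)

Set up U = [u_1 | ... | u_2] ∈ R^(3×2). The projector onto W = col(U) is P = U (U^T U)^(-1) U^T.
Compute U^T U =
  [18, 6]
  [6, 13],
and U^T v = (6, 20).
Solve U^T U · c = U^T v for the coefficients: c = (-7/33, 18/11). The projection is proj_W(v) = U c.
Check: (v - proj_W(v)) · u_1 = 0  (should be 0).
Check: (v - proj_W(v)) · u_2 = 0  (should be 0).
Result: proj_W(v) = (29/11, 54/11, 7/11).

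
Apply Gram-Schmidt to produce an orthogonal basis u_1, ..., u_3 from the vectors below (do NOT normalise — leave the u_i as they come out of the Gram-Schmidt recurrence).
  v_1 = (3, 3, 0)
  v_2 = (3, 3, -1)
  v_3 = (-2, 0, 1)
Orthogonal basis:
  u_1 = (3, 3, 0)
  u_2 = (0, 0, -1)
  u_3 = (-1, 1, 0)

Apply the Gram-Schmidt recurrence
  u_1 = v_1
  u_i = v_i − Σ_{j<i} ((v_i · u_j) / (u_j · u_j)) · u_j.

Step by step this gives:
  u_1 = (3, 3, 0)
  u_2 = (0, 0, -1)
  u_3 = (-1, 1, 0)

Orthogonality check:
  u_2 · u_1 = 0 (should be 0)
  u_3 · u_1 = 0 (should be 0)
  u_3 · u_2 = 0 (should be 0)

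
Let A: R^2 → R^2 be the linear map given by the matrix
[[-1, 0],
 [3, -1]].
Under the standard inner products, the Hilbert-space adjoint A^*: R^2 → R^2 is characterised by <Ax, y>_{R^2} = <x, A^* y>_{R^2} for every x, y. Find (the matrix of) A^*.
A^* = A^T =
[[-1, 3],
 [0, -1]]

For real matrices with standard dot products, the defining identity <Ax, y> = <x, A^* y> gives (Ax)^T y = x^T (A^*) y, i.e. x^T A^T y = x^T (A^*) y. Since this holds for all x, y, we must have A^* = A^T. Therefore
A^* =
[[-1, 3],
 [0, -1]].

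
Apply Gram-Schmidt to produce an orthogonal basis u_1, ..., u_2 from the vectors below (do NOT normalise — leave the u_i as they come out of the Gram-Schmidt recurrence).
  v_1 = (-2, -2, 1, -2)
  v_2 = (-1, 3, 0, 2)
Orthogonal basis:
  u_1 = (-2, -2, 1, -2)
  u_2 = (-29/13, 23/13, 8/13, 10/13)

Apply the Gram-Schmidt recurrence
  u_1 = v_1
  u_i = v_i − Σ_{j<i} ((v_i · u_j) / (u_j · u_j)) · u_j.

Step by step this gives:
  u_1 = (-2, -2, 1, -2)
  u_2 = (-29/13, 23/13, 8/13, 10/13)

Orthogonality check:
  u_2 · u_1 = 0 (should be 0)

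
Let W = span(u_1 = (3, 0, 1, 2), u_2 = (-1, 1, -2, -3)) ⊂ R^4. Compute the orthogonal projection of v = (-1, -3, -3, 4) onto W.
proj_W(v) = (-84/89, -90/89, 122/89, 154/89)

Set up U = [u_1 | ... | u_2] ∈ R^(4×2). The projector onto W = col(U) is P = U (U^T U)^(-1) U^T.
Compute U^T U =
  [14, -11]
  [-11, 15],
and U^T v = (2, -8).
Solve U^T U · c = U^T v for the coefficients: c = (-58/89, -90/89). The projection is proj_W(v) = U c.
Check: (v - proj_W(v)) · u_1 = 0  (should be 0).
Check: (v - proj_W(v)) · u_2 = 0  (should be 0).
Result: proj_W(v) = (-84/89, -90/89, 122/89, 154/89).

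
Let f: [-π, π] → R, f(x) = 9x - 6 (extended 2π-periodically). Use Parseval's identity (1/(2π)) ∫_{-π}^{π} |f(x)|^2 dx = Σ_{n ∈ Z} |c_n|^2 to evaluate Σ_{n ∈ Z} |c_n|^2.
Σ |c_n|^2 = 27π^2 + 36

Expand and integrate term by term over [-π, π]:
  ∫ (9x)^2 dx = 81·(2π^3/3); ∫ 2·9·(-6)·x dx = 0 (odd integrand); ∫ (-6)^2 dx = 36·2π.
So (1/(2π)) ∫_{-π}^{π} (9x - 6)^2 dx = 81π^2/3 + 36 = 27π^2 + 36.
Parseval ⇒ Σ |c_n|^2 = 27π^2 + 36.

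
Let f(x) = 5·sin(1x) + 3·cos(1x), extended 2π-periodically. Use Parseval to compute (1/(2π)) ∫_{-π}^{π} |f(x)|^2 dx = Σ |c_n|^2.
Σ |c_n|^2 = 17

Expand |f|^2 and use orthogonality of {sin(nx), cos(mx)} on [-π, π]:
  ∫_{-π}^{π} sin(nx)^2 dx = π, ∫ cos(mx)^2 dx = π, and cross terms integrate to 0.
So ∫_{-π}^{π} f(x)^2 dx = 5^2 · π + 3^2 · π = (25 + 9)π.
Divide by 2π: (25 + 9)/2 = 17.
By Parseval, this equals Σ |c_n|^2.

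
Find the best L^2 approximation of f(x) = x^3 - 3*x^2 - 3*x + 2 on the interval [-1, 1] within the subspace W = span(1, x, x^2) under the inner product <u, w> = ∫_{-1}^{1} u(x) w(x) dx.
g(x) = -3*x^2 - 12*x/5 + 2

The best approximation g ∈ W is the orthogonal projection of f onto W. Writing g = a_0 + a_1 x + a_2 x^2, the coefficients solve the normal equations G · a = b where
  G_{ij} = <φ_i, φ_j> and b_i = <f, φ_i>, with φ_0 = 1, φ_1 = x, φ_2 = x^2.
G =
  [2, 0, 2/3]
  [0, 2/3, 0]
  [2/3, 0, 2/5],
b = (2, -8/5, 2/15).
Solving gives a_0 = 2, a_1 = -12/5, a_2 = -3, so
  g(x) = -3*x^2 - 12*x/5 + 2.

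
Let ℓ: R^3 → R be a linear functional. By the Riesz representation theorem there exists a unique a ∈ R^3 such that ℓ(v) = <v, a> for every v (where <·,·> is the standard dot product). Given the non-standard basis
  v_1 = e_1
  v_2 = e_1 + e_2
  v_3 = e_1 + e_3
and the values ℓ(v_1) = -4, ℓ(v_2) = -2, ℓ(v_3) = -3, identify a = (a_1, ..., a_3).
a = (-4, 2, 1)

Write a = (a_1, ..., a_3) in the standard basis. For each basis vector v_i, ℓ(v_i) = <v_i, a> is a linear equation in the a_j's. Collect the n equations into a matrix system V a = ℓ, where row i of V is v_i (expressed in the standard basis). Since V is invertible (lower-triangular with 1s on the diagonal, up to permutation), solve by back-substitution:
  V =
[[1, 0, 0],
 [1, 1, 0],
 [1, 0, 1]]
  V a = (-4, -2, -3)
Solving gives a = (-4, 2, 1).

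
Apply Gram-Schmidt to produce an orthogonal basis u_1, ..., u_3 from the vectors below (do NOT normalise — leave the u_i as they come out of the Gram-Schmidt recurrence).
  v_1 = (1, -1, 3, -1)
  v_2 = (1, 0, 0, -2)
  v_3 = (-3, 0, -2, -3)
Orthogonal basis:
  u_1 = (1, -1, 3, -1)
  u_2 = (3/4, 1/4, -3/4, -7/4)
  u_3 = (-56/17, -13/17, 5/17, -28/17)

Apply the Gram-Schmidt recurrence
  u_1 = v_1
  u_i = v_i − Σ_{j<i} ((v_i · u_j) / (u_j · u_j)) · u_j.

Step by step this gives:
  u_1 = (1, -1, 3, -1)
  u_2 = (3/4, 1/4, -3/4, -7/4)
  u_3 = (-56/17, -13/17, 5/17, -28/17)

Orthogonality check:
  u_2 · u_1 = 0 (should be 0)
  u_3 · u_1 = 0 (should be 0)
  u_3 · u_2 = 0 (should be 0)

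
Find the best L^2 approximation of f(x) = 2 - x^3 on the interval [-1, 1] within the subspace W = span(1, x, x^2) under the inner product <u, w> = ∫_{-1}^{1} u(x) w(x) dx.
g(x) = 2 - 3*x/5

The best approximation g ∈ W is the orthogonal projection of f onto W. Writing g = a_0 + a_1 x + a_2 x^2, the coefficients solve the normal equations G · a = b where
  G_{ij} = <φ_i, φ_j> and b_i = <f, φ_i>, with φ_0 = 1, φ_1 = x, φ_2 = x^2.
G =
  [2, 0, 2/3]
  [0, 2/3, 0]
  [2/3, 0, 2/5],
b = (4, -2/5, 4/3).
Solving gives a_0 = 2, a_1 = -3/5, a_2 = 0, so
  g(x) = 2 - 3*x/5.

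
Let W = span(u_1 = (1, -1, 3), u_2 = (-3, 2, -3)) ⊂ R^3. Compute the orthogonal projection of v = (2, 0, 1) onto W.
proj_W(v) = (71/46, -21/23, 39/46)

Set up U = [u_1 | ... | u_2] ∈ R^(3×2). The projector onto W = col(U) is P = U (U^T U)^(-1) U^T.
Compute U^T U =
  [11, -14]
  [-14, 22],
and U^T v = (5, -9).
Solve U^T U · c = U^T v for the coefficients: c = (-8/23, -29/46). The projection is proj_W(v) = U c.
Check: (v - proj_W(v)) · u_1 = 0  (should be 0).
Check: (v - proj_W(v)) · u_2 = 0  (should be 0).
Result: proj_W(v) = (71/46, -21/23, 39/46).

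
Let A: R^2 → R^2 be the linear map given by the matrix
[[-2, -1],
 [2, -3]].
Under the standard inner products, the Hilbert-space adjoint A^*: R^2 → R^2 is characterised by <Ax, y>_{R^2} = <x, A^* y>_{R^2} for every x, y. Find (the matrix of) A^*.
A^* = A^T =
[[-2, 2],
 [-1, -3]]

For real matrices with standard dot products, the defining identity <Ax, y> = <x, A^* y> gives (Ax)^T y = x^T (A^*) y, i.e. x^T A^T y = x^T (A^*) y. Since this holds for all x, y, we must have A^* = A^T. Therefore
A^* =
[[-2, 2],
 [-1, -3]].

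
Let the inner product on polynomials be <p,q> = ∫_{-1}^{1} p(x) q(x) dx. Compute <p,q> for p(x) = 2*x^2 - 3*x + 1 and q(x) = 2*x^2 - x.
<p,q> = 74/15

Expand the product: p(x)·q(x) = 4*x^4 - 8*x^3 + 5*x^2 - x.
∫_{-1}^{1} of each monomial x^k gives [2/(k+1) if k even, 0 if k odd]. Integrating term-by-term (or equivalently evaluating the antiderivative F(x) = 4*x^5/5 - 2*x^4 + 5*x^3/3 - x^2/2 at the endpoints):
  F(1) − F(−1) = -1/30 − (-149/30) = 74/15.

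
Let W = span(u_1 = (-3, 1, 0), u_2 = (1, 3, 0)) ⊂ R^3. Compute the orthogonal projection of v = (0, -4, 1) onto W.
proj_W(v) = (0, -4, 0)

Set up U = [u_1 | ... | u_2] ∈ R^(3×2). The projector onto W = col(U) is P = U (U^T U)^(-1) U^T.
Compute U^T U =
  [10, 0]
  [0, 10],
and U^T v = (-4, -12).
Solve U^T U · c = U^T v for the coefficients: c = (-2/5, -6/5). The projection is proj_W(v) = U c.
Check: (v - proj_W(v)) · u_1 = 0  (should be 0).
Check: (v - proj_W(v)) · u_2 = 0  (should be 0).
Result: proj_W(v) = (0, -4, 0).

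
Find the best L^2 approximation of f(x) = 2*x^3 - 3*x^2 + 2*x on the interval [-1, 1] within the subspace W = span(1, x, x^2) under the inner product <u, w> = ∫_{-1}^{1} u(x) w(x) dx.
g(x) = -3*x^2 + 16*x/5

The best approximation g ∈ W is the orthogonal projection of f onto W. Writing g = a_0 + a_1 x + a_2 x^2, the coefficients solve the normal equations G · a = b where
  G_{ij} = <φ_i, φ_j> and b_i = <f, φ_i>, with φ_0 = 1, φ_1 = x, φ_2 = x^2.
G =
  [2, 0, 2/3]
  [0, 2/3, 0]
  [2/3, 0, 2/5],
b = (-2, 32/15, -6/5).
Solving gives a_0 = 0, a_1 = 16/5, a_2 = -3, so
  g(x) = -3*x^2 + 16*x/5.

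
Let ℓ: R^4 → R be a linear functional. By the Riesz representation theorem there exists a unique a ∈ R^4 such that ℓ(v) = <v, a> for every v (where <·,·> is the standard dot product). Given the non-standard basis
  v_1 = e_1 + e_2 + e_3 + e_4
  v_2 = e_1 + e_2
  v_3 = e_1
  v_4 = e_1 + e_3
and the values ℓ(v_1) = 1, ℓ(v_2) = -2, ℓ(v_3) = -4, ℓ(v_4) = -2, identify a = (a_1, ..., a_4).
a = (-4, 2, 2, 1)

Write a = (a_1, ..., a_4) in the standard basis. For each basis vector v_i, ℓ(v_i) = <v_i, a> is a linear equation in the a_j's. Collect the n equations into a matrix system V a = ℓ, where row i of V is v_i (expressed in the standard basis). Since V is invertible (lower-triangular with 1s on the diagonal, up to permutation), solve by back-substitution:
  V =
[[1, 1, 1, 1],
 [1, 1, 0, 0],
 [1, 0, 0, 0],
 [1, 0, 1, 0]]
  V a = (1, -2, -4, -2)
Solving gives a = (-4, 2, 2, 1).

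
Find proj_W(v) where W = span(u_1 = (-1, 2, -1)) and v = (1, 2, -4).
proj_W(v) = (-7/6, 7/3, -7/6)

Set up U = [u_1 | ... | u_1] ∈ R^(3×1). The projector onto W = col(U) is P = U (U^T U)^(-1) U^T.
Compute U^T U =
  [6],
and U^T v = (7).
Solve U^T U · c = U^T v for the coefficients: c = (7/6). The projection is proj_W(v) = U c.
Check: (v - proj_W(v)) · u_1 = 0  (should be 0).
Result: proj_W(v) = (-7/6, 7/3, -7/6).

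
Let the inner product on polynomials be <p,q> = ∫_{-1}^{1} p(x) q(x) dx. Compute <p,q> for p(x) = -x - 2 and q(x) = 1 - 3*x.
<p,q> = -2

Expand the product: p(x)·q(x) = 3*x^2 + 5*x - 2.
∫_{-1}^{1} of each monomial x^k gives [2/(k+1) if k even, 0 if k odd]. Integrating term-by-term (or equivalently evaluating the antiderivative F(x) = x^3 + 5*x^2/2 - 2*x at the endpoints):
  F(1) − F(−1) = 3/2 − (7/2) = -2.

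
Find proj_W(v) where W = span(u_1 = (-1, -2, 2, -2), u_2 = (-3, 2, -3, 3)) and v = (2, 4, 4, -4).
proj_W(v) = (362/117, -12/13, 212/117, -212/117)

Set up U = [u_1 | ... | u_2] ∈ R^(4×2). The projector onto W = col(U) is P = U (U^T U)^(-1) U^T.
Compute U^T U =
  [13, -13]
  [-13, 31],
and U^T v = (6, -22).
Solve U^T U · c = U^T v for the coefficients: c = (-50/117, -8/9). The projection is proj_W(v) = U c.
Check: (v - proj_W(v)) · u_1 = 0  (should be 0).
Check: (v - proj_W(v)) · u_2 = 0  (should be 0).
Result: proj_W(v) = (362/117, -12/13, 212/117, -212/117).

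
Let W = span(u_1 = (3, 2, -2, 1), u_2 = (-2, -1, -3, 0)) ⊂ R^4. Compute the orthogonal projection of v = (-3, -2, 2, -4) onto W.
proj_W(v) = (-429/124, -287/124, 299/124, -145/124)

Set up U = [u_1 | ... | u_2] ∈ R^(4×2). The projector onto W = col(U) is P = U (U^T U)^(-1) U^T.
Compute U^T U =
  [18, -2]
  [-2, 14],
and U^T v = (-21, 2).
Solve U^T U · c = U^T v for the coefficients: c = (-145/124, -3/124). The projection is proj_W(v) = U c.
Check: (v - proj_W(v)) · u_1 = 0  (should be 0).
Check: (v - proj_W(v)) · u_2 = 0  (should be 0).
Result: proj_W(v) = (-429/124, -287/124, 299/124, -145/124).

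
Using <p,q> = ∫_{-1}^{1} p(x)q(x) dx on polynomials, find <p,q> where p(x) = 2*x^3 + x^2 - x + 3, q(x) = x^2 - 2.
<p,q> = -164/15

Expand the product: p(x)·q(x) = 2*x^5 + x^4 - 5*x^3 + x^2 + 2*x - 6.
∫_{-1}^{1} of each monomial x^k gives [2/(k+1) if k even, 0 if k odd]. Integrating term-by-term (or equivalently evaluating the antiderivative F(x) = x^6/3 + x^5/5 - 5*x^4/4 + x^3/3 + x^2 - 6*x at the endpoints):
  F(1) − F(−1) = -323/60 − (111/20) = -164/15.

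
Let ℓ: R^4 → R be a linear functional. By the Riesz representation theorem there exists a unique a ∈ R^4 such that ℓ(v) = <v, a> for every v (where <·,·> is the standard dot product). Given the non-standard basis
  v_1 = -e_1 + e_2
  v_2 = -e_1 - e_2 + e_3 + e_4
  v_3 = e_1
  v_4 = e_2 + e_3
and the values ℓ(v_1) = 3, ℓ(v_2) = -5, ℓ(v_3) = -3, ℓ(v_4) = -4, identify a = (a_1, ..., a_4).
a = (-3, 0, -4, -4)

Write a = (a_1, ..., a_4) in the standard basis. For each basis vector v_i, ℓ(v_i) = <v_i, a> is a linear equation in the a_j's. Collect the n equations into a matrix system V a = ℓ, where row i of V is v_i (expressed in the standard basis). Since V is invertible (lower-triangular with 1s on the diagonal, up to permutation), solve by back-substitution:
  V =
[[-1, 1, 0, 0],
 [-1, -1, 1, 1],
 [1, 0, 0, 0],
 [0, 1, 1, 0]]
  V a = (3, -5, -3, -4)
Solving gives a = (-3, 0, -4, -4).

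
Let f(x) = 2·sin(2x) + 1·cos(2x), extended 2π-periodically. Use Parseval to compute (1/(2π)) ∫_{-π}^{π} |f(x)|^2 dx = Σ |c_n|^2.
Σ |c_n|^2 = 5/2

Expand |f|^2 and use orthogonality of {sin(nx), cos(mx)} on [-π, π]:
  ∫_{-π}^{π} sin(nx)^2 dx = π, ∫ cos(mx)^2 dx = π, and cross terms integrate to 0.
So ∫_{-π}^{π} f(x)^2 dx = 2^2 · π + 1^2 · π = (4 + 1)π.
Divide by 2π: (4 + 1)/2 = 5/2.
By Parseval, this equals Σ |c_n|^2.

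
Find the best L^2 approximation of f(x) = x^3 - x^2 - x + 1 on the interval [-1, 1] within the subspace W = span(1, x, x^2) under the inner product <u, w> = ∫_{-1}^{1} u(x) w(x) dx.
g(x) = -x^2 - 2*x/5 + 1

The best approximation g ∈ W is the orthogonal projection of f onto W. Writing g = a_0 + a_1 x + a_2 x^2, the coefficients solve the normal equations G · a = b where
  G_{ij} = <φ_i, φ_j> and b_i = <f, φ_i>, with φ_0 = 1, φ_1 = x, φ_2 = x^2.
G =
  [2, 0, 2/3]
  [0, 2/3, 0]
  [2/3, 0, 2/5],
b = (4/3, -4/15, 4/15).
Solving gives a_0 = 1, a_1 = -2/5, a_2 = -1, so
  g(x) = -x^2 - 2*x/5 + 1.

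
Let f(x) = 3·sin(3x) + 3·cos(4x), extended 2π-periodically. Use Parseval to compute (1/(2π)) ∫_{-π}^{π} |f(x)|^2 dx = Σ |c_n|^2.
Σ |c_n|^2 = 9

Expand |f|^2 and use orthogonality of {sin(nx), cos(mx)} on [-π, π]:
  ∫_{-π}^{π} sin(nx)^2 dx = π, ∫ cos(mx)^2 dx = π, and cross terms integrate to 0.
So ∫_{-π}^{π} f(x)^2 dx = 3^2 · π + 3^2 · π = (9 + 9)π.
Divide by 2π: (9 + 9)/2 = 9.
By Parseval, this equals Σ |c_n|^2.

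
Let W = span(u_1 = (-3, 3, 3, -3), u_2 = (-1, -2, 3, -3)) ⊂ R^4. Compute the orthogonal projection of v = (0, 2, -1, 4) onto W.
proj_W(v) = (35/67, 148/67, -157/67, 157/67)

Set up U = [u_1 | ... | u_2] ∈ R^(4×2). The projector onto W = col(U) is P = U (U^T U)^(-1) U^T.
Compute U^T U =
  [36, 15]
  [15, 23],
and U^T v = (-9, -19).
Solve U^T U · c = U^T v for the coefficients: c = (26/201, -61/67). The projection is proj_W(v) = U c.
Check: (v - proj_W(v)) · u_1 = 0  (should be 0).
Check: (v - proj_W(v)) · u_2 = 0  (should be 0).
Result: proj_W(v) = (35/67, 148/67, -157/67, 157/67).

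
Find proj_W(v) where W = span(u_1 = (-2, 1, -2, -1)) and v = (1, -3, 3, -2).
proj_W(v) = (9/5, -9/10, 9/5, 9/10)

Set up U = [u_1 | ... | u_1] ∈ R^(4×1). The projector onto W = col(U) is P = U (U^T U)^(-1) U^T.
Compute U^T U =
  [10],
and U^T v = (-9).
Solve U^T U · c = U^T v for the coefficients: c = (-9/10). The projection is proj_W(v) = U c.
Check: (v - proj_W(v)) · u_1 = 0  (should be 0).
Result: proj_W(v) = (9/5, -9/10, 9/5, 9/10).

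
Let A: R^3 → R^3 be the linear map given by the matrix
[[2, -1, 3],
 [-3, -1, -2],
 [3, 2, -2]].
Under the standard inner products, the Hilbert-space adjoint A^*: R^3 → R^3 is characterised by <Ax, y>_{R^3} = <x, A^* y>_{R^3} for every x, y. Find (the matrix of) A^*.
A^* = A^T =
[[2, -3, 3],
 [-1, -1, 2],
 [3, -2, -2]]

For real matrices with standard dot products, the defining identity <Ax, y> = <x, A^* y> gives (Ax)^T y = x^T (A^*) y, i.e. x^T A^T y = x^T (A^*) y. Since this holds for all x, y, we must have A^* = A^T. Therefore
A^* =
[[2, -3, 3],
 [-1, -1, 2],
 [3, -2, -2]].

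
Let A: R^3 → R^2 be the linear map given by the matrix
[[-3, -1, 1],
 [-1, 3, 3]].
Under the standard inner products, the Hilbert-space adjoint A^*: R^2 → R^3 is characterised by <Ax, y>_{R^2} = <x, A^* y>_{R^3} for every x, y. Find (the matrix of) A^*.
A^* = A^T =
[[-3, -1],
 [-1, 3],
 [1, 3]]

For real matrices with standard dot products, the defining identity <Ax, y> = <x, A^* y> gives (Ax)^T y = x^T (A^*) y, i.e. x^T A^T y = x^T (A^*) y. Since this holds for all x, y, we must have A^* = A^T. Therefore
A^* =
[[-3, -1],
 [-1, 3],
 [1, 3]].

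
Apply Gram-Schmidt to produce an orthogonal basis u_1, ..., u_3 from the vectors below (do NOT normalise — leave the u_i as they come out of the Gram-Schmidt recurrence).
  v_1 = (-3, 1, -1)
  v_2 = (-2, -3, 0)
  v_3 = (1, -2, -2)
Orthogonal basis:
  u_1 = (-3, 1, -1)
  u_2 = (-13/11, -36/11, 3/11)
  u_3 = (87/134, -29/67, -319/134)

Apply the Gram-Schmidt recurrence
  u_1 = v_1
  u_i = v_i − Σ_{j<i} ((v_i · u_j) / (u_j · u_j)) · u_j.

Step by step this gives:
  u_1 = (-3, 1, -1)
  u_2 = (-13/11, -36/11, 3/11)
  u_3 = (87/134, -29/67, -319/134)

Orthogonality check:
  u_2 · u_1 = 0 (should be 0)
  u_3 · u_1 = 0 (should be 0)
  u_3 · u_2 = 0 (should be 0)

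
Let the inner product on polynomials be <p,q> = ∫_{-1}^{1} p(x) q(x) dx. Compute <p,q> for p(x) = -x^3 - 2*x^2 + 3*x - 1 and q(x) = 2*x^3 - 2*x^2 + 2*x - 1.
<p,q> = 1186/105

Expand the product: p(x)·q(x) = -2*x^6 - 2*x^5 + 8*x^4 - 11*x^3 + 10*x^2 - 5*x + 1.
∫_{-1}^{1} of each monomial x^k gives [2/(k+1) if k even, 0 if k odd]. Integrating term-by-term (or equivalently evaluating the antiderivative F(x) = -2*x^7/7 - x^6/3 + 8*x^5/5 - 11*x^4/4 + 10*x^3/3 - 5*x^2/2 + x at the endpoints):
  F(1) − F(−1) = 9/140 − (-4717/420) = 1186/105.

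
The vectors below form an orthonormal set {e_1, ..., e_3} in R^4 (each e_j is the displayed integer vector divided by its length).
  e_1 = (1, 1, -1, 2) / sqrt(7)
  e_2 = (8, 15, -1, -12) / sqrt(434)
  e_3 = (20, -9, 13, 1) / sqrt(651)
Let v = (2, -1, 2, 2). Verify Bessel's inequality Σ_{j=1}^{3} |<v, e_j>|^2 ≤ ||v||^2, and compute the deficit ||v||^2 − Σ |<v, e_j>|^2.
Σ |<v, e_j>|^2 = 71/6; ||v||^2 = 13; deficit = 7/6

Write each e_j = u_j / sqrt(<u_j, u_j>) where u_j is the displayed integer vector. Then <v, e_j> = <v, u_j> / sqrt(<u_j, u_j>), so |<v, e_j>|^2 = <v, u_j>^2 / <u_j, u_j>.
Coefficients: <v, e_1> = 3/sqrt(7), <v, e_2> = -25/sqrt(434), <v, e_3> = 77/sqrt(651).
Square and sum: Σ |<v, e_j>|^2 = 71/6.
Compute ||v||^2 = v·v = 13.
Deficit = 13 − 71/6 = 7/6 ≥ 0, confirming Bessel's inequality. (The deficit equals ||v − Σ <v,e_j> e_j||^2, the squared distance from v to span{e_j}.)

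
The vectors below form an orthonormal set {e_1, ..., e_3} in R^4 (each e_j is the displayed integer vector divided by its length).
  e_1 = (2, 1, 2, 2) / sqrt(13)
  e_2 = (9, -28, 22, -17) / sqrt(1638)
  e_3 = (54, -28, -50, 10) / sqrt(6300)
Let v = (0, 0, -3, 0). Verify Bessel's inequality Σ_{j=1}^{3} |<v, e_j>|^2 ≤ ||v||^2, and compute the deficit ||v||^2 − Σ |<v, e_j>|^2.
Σ |<v, e_j>|^2 = 9; ||v||^2 = 9; deficit = 0

Write each e_j = u_j / sqrt(<u_j, u_j>) where u_j is the displayed integer vector. Then <v, e_j> = <v, u_j> / sqrt(<u_j, u_j>), so |<v, e_j>|^2 = <v, u_j>^2 / <u_j, u_j>.
Coefficients: <v, e_1> = -6/sqrt(13), <v, e_2> = -66/sqrt(1638), <v, e_3> = 150/sqrt(6300).
Square and sum: Σ |<v, e_j>|^2 = 9.
Compute ||v||^2 = v·v = 9.
Deficit = 9 − 9 = 0 ≥ 0, confirming Bessel's inequality. (The deficit equals ||v − Σ <v,e_j> e_j||^2, the squared distance from v to span{e_j}.)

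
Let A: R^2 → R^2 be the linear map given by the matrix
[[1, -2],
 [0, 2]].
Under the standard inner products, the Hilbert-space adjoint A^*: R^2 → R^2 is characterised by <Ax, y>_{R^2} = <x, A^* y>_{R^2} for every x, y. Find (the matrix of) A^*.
A^* = A^T =
[[1, 0],
 [-2, 2]]

For real matrices with standard dot products, the defining identity <Ax, y> = <x, A^* y> gives (Ax)^T y = x^T (A^*) y, i.e. x^T A^T y = x^T (A^*) y. Since this holds for all x, y, we must have A^* = A^T. Therefore
A^* =
[[1, 0],
 [-2, 2]].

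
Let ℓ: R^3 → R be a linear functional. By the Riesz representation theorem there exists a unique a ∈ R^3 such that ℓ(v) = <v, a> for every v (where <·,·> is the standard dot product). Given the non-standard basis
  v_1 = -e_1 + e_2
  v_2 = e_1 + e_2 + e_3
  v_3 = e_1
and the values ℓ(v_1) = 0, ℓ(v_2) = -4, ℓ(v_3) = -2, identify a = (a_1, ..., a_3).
a = (-2, -2, 0)

Write a = (a_1, ..., a_3) in the standard basis. For each basis vector v_i, ℓ(v_i) = <v_i, a> is a linear equation in the a_j's. Collect the n equations into a matrix system V a = ℓ, where row i of V is v_i (expressed in the standard basis). Since V is invertible (lower-triangular with 1s on the diagonal, up to permutation), solve by back-substitution:
  V =
[[-1, 1, 0],
 [1, 1, 1],
 [1, 0, 0]]
  V a = (0, -4, -2)
Solving gives a = (-2, -2, 0).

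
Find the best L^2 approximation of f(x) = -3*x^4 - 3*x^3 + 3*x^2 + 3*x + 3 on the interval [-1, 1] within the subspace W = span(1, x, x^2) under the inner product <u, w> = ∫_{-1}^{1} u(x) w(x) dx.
g(x) = 3*x^2/7 + 6*x/5 + 114/35

The best approximation g ∈ W is the orthogonal projection of f onto W. Writing g = a_0 + a_1 x + a_2 x^2, the coefficients solve the normal equations G · a = b where
  G_{ij} = <φ_i, φ_j> and b_i = <f, φ_i>, with φ_0 = 1, φ_1 = x, φ_2 = x^2.
G =
  [2, 0, 2/3]
  [0, 2/3, 0]
  [2/3, 0, 2/5],
b = (34/5, 4/5, 82/35).
Solving gives a_0 = 114/35, a_1 = 6/5, a_2 = 3/7, so
  g(x) = 3*x^2/7 + 6*x/5 + 114/35.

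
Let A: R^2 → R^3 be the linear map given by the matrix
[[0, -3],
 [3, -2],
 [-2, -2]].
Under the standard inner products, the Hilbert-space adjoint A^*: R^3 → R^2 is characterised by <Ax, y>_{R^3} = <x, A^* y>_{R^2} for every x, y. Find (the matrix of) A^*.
A^* = A^T =
[[0, 3, -2],
 [-3, -2, -2]]

For real matrices with standard dot products, the defining identity <Ax, y> = <x, A^* y> gives (Ax)^T y = x^T (A^*) y, i.e. x^T A^T y = x^T (A^*) y. Since this holds for all x, y, we must have A^* = A^T. Therefore
A^* =
[[0, 3, -2],
 [-3, -2, -2]].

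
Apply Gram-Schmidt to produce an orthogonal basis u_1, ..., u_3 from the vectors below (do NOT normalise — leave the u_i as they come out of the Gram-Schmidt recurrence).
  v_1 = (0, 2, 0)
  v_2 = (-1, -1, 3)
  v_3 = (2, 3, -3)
Orthogonal basis:
  u_1 = (0, 2, 0)
  u_2 = (-1, 0, 3)
  u_3 = (9/10, 0, 3/10)

Apply the Gram-Schmidt recurrence
  u_1 = v_1
  u_i = v_i − Σ_{j<i} ((v_i · u_j) / (u_j · u_j)) · u_j.

Step by step this gives:
  u_1 = (0, 2, 0)
  u_2 = (-1, 0, 3)
  u_3 = (9/10, 0, 3/10)

Orthogonality check:
  u_2 · u_1 = 0 (should be 0)
  u_3 · u_1 = 0 (should be 0)
  u_3 · u_2 = 0 (should be 0)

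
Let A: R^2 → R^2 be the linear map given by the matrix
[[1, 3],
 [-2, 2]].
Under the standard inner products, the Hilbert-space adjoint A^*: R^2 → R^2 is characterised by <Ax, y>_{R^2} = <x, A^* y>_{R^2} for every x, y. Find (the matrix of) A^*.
A^* = A^T =
[[1, -2],
 [3, 2]]

For real matrices with standard dot products, the defining identity <Ax, y> = <x, A^* y> gives (Ax)^T y = x^T (A^*) y, i.e. x^T A^T y = x^T (A^*) y. Since this holds for all x, y, we must have A^* = A^T. Therefore
A^* =
[[1, -2],
 [3, 2]].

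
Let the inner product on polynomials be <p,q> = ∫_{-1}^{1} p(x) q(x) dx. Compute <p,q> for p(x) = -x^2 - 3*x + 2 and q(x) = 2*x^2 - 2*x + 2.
<p,q> = 188/15

Expand the product: p(x)·q(x) = -2*x^4 - 4*x^3 + 8*x^2 - 10*x + 4.
∫_{-1}^{1} of each monomial x^k gives [2/(k+1) if k even, 0 if k odd]. Integrating term-by-term (or equivalently evaluating the antiderivative F(x) = -2*x^5/5 - x^4 + 8*x^3/3 - 5*x^2 + 4*x at the endpoints):
  F(1) − F(−1) = 4/15 − (-184/15) = 188/15.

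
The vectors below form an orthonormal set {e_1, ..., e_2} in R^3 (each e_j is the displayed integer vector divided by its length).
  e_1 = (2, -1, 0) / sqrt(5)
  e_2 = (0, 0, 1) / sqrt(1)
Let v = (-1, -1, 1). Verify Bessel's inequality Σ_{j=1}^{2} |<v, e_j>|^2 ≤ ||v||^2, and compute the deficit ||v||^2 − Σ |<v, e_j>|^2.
Σ |<v, e_j>|^2 = 6/5; ||v||^2 = 3; deficit = 9/5

Write each e_j = u_j / sqrt(<u_j, u_j>) where u_j is the displayed integer vector. Then <v, e_j> = <v, u_j> / sqrt(<u_j, u_j>), so |<v, e_j>|^2 = <v, u_j>^2 / <u_j, u_j>.
Coefficients: <v, e_1> = -1/sqrt(5), <v, e_2> = 1/sqrt(1).
Square and sum: Σ |<v, e_j>|^2 = 6/5.
Compute ||v||^2 = v·v = 3.
Deficit = 3 − 6/5 = 9/5 ≥ 0, confirming Bessel's inequality. (The deficit equals ||v − Σ <v,e_j> e_j||^2, the squared distance from v to span{e_j}.)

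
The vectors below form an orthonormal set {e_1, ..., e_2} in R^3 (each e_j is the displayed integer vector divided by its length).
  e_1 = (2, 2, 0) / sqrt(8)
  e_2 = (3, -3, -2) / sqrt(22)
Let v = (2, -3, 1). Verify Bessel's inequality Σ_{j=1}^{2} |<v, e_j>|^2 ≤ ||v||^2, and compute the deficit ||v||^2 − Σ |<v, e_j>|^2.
Σ |<v, e_j>|^2 = 90/11; ||v||^2 = 14; deficit = 64/11

Write each e_j = u_j / sqrt(<u_j, u_j>) where u_j is the displayed integer vector. Then <v, e_j> = <v, u_j> / sqrt(<u_j, u_j>), so |<v, e_j>|^2 = <v, u_j>^2 / <u_j, u_j>.
Coefficients: <v, e_1> = -2/sqrt(8), <v, e_2> = 13/sqrt(22).
Square and sum: Σ |<v, e_j>|^2 = 90/11.
Compute ||v||^2 = v·v = 14.
Deficit = 14 − 90/11 = 64/11 ≥ 0, confirming Bessel's inequality. (The deficit equals ||v − Σ <v,e_j> e_j||^2, the squared distance from v to span{e_j}.)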